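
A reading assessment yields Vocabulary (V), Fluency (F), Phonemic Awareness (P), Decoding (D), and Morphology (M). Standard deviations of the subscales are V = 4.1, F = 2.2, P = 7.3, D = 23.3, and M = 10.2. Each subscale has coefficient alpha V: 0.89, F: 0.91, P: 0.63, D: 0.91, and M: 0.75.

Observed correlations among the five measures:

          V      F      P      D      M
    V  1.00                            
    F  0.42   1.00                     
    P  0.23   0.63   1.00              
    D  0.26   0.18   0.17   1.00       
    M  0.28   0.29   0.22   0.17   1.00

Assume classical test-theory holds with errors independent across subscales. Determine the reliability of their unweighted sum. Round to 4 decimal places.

Var(V+F+P+D+M) = 4.1² + 2.2² + 7.3² + 23.3² + 10.2² + 2·[4.1·2.2·0.42 + 4.1·7.3·0.23 + 4.1·23.3·0.26 + 4.1·10.2·0.28 + 2.2·7.3·0.63 + 2.2·23.3·0.18 + 2.2·10.2·0.29 + 7.3·23.3·0.17 + 7.3·10.2·0.22 + 23.3·10.2·0.17] = 721.87 + 317.541 = 1039.41.
Under uncorrelated errors the observed covariances equal the true-score covariances, so only the own-variance terms attenuate.
True-score variance = [4.1²·0.89 + 2.2²·0.91 + 7.3²·0.63 + 23.3²·0.91 + 10.2²·0.75] + 317.541 = 624.998 + 317.541 = 942.539.
Reliability = 942.539 / 1039.41 = 0.9068.

0.9068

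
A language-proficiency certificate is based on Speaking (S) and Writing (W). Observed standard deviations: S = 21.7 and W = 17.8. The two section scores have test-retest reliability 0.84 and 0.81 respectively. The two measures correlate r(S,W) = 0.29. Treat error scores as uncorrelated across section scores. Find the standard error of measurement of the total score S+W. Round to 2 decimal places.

Var(total) = 787.73 + 224.031 = 1011.76.
True-score variance = 652.188 + 224.031 = 876.219, so reliability = 0.8660.
Error variance = 1011.76 − 876.219 = 135.542; SEM = √135.542 = 11.64.

11.64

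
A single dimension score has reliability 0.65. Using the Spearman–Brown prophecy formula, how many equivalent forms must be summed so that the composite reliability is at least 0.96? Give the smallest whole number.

13

k ≥ ρ*(1−ρ₁)/(ρ₁(1−ρ*)) = 0.96·0.35 / (0.65·0.04) = 12.923.
Smallest integer k = 13.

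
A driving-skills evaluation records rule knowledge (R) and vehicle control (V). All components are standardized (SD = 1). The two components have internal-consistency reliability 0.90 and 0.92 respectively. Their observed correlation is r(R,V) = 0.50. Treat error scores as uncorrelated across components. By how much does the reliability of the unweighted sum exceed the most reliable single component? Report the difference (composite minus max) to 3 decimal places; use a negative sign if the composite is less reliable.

0.020

Var(sum) = 2 + 1 = 3; true-score variance = 1.82 + 1 = 2.82; composite reliability = 0.9400.
Max component reliability = 0.9200.
Difference = 0.9400 − 0.9200 = 0.020.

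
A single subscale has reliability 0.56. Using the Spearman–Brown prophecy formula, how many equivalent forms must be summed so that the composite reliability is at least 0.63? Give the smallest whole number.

k ≥ ρ*(1−ρ₁)/(ρ₁(1−ρ*)) = 0.63·0.44 / (0.56·0.37) = 1.338.
Smallest integer k = 2.

2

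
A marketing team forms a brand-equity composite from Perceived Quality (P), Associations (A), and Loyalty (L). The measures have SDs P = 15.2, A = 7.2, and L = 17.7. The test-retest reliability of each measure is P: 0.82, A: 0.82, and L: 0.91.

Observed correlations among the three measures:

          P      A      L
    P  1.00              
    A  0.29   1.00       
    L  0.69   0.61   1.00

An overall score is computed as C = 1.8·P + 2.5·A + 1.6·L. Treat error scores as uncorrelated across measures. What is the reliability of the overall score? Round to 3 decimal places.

Var(C) = 1.8²·15.2² + 2.5²·7.2² + 1.6²·17.7² + 2·[4.5·15.2·7.2·0.29 + 2.88·15.2·17.7·0.69 + 4·7.2·17.7·0.61] = 1874.59 + 1976.82 = 3851.41.
Because errors are independent across components, Cov(Tᵢ,Tⱼ) = Cov(Xᵢ,Xⱼ); the off-diagonal part of the true-score variance is the same as above.
True-score variance = [1.8²·15.2²·0.82 + 2.5²·7.2²·0.82 + 1.6²·17.7²·0.91] + 1976.82 = 1609.35 + 1976.82 = 3586.17.
Reliability = 3586.17 / 3851.41 = 0.931.

0.931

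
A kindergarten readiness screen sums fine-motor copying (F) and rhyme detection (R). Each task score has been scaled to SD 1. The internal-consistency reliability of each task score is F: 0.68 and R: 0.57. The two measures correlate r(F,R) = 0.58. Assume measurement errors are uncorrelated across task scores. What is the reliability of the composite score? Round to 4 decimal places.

Var(F+R) = 2 + 2·[0.58] = 2 + 1.16 = 3.16.
Under uncorrelated errors the observed covariances equal the true-score covariances, so only the own-variance terms attenuate.
True-score variance = [0.68 + 0.57] + 1.16 = 1.25 + 1.16 = 2.41.
Reliability = 2.41 / 3.16 = 0.7627.

0.7627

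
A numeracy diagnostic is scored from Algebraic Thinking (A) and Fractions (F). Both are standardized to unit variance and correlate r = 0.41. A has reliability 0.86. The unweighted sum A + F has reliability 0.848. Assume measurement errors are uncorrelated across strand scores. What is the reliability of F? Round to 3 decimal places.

0.711

Var(A+F) = 2 + 2·0.41 = 2.820.
True-score variance = ρ_A + ρ_F + 2·0.41, so 0.848 = (0.86 + ρ_F + 0.82) / 2.820.
ρ_F = 0.848·2.820 − 0.86 − 0.82 = 0.711.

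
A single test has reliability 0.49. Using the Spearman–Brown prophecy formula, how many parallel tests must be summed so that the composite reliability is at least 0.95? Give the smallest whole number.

k ≥ ρ*(1−ρ₁)/(ρ₁(1−ρ*)) = 0.95·0.51 / (0.49·0.05) = 19.776.
Smallest integer k = 20.

20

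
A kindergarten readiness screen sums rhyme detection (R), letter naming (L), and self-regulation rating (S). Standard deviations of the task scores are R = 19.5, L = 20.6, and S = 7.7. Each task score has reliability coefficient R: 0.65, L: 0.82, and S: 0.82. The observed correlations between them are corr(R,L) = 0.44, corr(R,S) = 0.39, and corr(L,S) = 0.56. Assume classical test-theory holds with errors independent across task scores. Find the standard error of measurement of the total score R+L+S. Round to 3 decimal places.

Var(total) = 863.9 + 648.267 = 1512.17.
True-score variance = 643.755 + 648.267 = 1292.02, so reliability = 0.8544.
Error variance = 1512.17 − 1292.02 = 220.145; SEM = √220.145 = 14.837.

14.837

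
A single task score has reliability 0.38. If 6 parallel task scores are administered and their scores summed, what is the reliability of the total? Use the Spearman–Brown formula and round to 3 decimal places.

0.786

ρ_k = kρ / (1 + (k−1)ρ) = 6·0.38 / (1 + 5·0.38) = 2.280 / 2.900 = 0.786.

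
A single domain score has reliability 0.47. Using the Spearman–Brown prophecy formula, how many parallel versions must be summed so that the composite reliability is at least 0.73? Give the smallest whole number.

k ≥ ρ*(1−ρ₁)/(ρ₁(1−ρ*)) = 0.73·0.53 / (0.47·0.27) = 3.049.
Smallest integer k = 4.

4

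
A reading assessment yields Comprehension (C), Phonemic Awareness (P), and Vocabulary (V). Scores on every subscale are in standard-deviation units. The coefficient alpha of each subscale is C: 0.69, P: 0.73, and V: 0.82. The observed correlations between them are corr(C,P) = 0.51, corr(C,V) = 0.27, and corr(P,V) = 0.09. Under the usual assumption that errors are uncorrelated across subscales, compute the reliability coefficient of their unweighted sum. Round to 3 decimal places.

Var(C+P+V) = 3 + 2·[0.51 + 0.27 + 0.09] = 3 + 1.74 = 4.74.
Under uncorrelated errors the observed covariances equal the true-score covariances, so only the own-variance terms attenuate.
True-score variance = [0.69 + 0.73 + 0.82] + 1.74 = 2.24 + 1.74 = 3.98.
Reliability = 3.98 / 4.74 = 0.840.

0.840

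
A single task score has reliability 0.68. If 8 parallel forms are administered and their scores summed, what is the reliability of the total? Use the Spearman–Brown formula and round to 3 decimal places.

0.944

ρ_k = kρ / (1 + (k−1)ρ) = 8·0.68 / (1 + 7·0.68) = 5.440 / 5.760 = 0.944.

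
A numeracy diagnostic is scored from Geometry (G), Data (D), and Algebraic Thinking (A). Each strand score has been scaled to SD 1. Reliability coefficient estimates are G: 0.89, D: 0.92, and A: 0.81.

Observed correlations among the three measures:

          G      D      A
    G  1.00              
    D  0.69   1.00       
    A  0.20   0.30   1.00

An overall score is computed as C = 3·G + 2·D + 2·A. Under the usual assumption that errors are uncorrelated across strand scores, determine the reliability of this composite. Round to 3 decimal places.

Var(C) = 3² + 2² + 2² + 2·[6·0.69 + 6·0.20 + 4·0.30] = 17 + 13.08 = 30.08.
Because errors are independent across components, Cov(Tᵢ,Tⱼ) = Cov(Xᵢ,Xⱼ); the off-diagonal part of the true-score variance is the same as above.
True-score variance = [3²·0.89 + 2²·0.92 + 2²·0.81] + 13.08 = 14.93 + 13.08 = 28.01.
Reliability = 28.01 / 30.08 = 0.931.

0.931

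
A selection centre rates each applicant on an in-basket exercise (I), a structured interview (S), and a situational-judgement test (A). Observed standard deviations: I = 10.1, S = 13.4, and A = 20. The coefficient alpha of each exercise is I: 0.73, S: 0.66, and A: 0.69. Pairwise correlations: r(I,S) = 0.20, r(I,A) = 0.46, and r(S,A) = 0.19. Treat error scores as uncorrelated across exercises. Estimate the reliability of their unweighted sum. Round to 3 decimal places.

Var(I+S+A) = 10.1² + 13.4² + 20² + 2·[10.1·13.4·0.20 + 10.1·20·0.46 + 13.4·20·0.19] = 681.57 + 341.816 = 1023.39.
With uncorrelated errors the cross-covariances are all true-score covariance, so they carry over unchanged; only the diagonal terms shrink to ρᵢσᵢ².
True-score variance = [10.1²·0.73 + 13.4²·0.66 + 20²·0.69] + 341.816 = 468.977 + 341.816 = 810.793.
Reliability = 810.793 / 1023.39 = 0.792.

0.792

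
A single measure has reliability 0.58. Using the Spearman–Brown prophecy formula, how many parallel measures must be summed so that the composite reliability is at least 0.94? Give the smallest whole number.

k ≥ ρ*(1−ρ₁)/(ρ₁(1−ρ*)) = 0.94·0.42 / (0.58·0.06) = 11.345.
Smallest integer k = 12.

12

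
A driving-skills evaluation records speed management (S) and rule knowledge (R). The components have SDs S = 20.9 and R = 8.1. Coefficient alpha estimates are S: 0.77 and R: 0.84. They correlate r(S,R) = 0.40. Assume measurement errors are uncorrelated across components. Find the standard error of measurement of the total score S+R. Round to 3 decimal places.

Var(total) = 502.42 + 135.432 = 637.852.
True-score variance = 391.456 + 135.432 = 526.888, so reliability = 0.8260.
Error variance = 637.852 − 526.888 = 110.964; SEM = √110.964 = 10.534.

10.534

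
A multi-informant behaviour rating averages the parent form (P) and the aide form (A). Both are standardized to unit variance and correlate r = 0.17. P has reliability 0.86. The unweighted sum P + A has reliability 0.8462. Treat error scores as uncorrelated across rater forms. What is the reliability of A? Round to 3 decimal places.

0.780

Var(P+A) = 2 + 2·0.17 = 2.340.
True-score variance = ρ_P + ρ_A + 2·0.17, so 0.8462 = (0.86 + ρ_A + 0.34) / 2.340.
ρ_A = 0.8462·2.340 − 0.86 − 0.34 = 0.780.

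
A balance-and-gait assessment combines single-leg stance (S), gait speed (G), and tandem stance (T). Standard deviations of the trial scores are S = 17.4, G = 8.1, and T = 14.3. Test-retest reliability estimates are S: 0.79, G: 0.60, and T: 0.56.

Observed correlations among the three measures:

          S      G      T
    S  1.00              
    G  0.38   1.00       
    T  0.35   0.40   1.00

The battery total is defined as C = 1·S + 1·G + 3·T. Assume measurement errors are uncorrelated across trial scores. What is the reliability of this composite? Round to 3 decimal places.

0.711

Var(C) = 17.4² + 8.1² + 3²·14.3² + 2·[17.4·8.1·0.38 + 3·17.4·14.3·0.35 + 3·8.1·14.3·0.40] = 2208.78 + 907.628 = 3116.41.
Because errors are independent across components, Cov(Tᵢ,Tⱼ) = Cov(Xᵢ,Xⱼ); the off-diagonal part of the true-score variance is the same as above.
True-score variance = [17.4²·0.79 + 8.1²·0.60 + 3²·14.3²·0.56] + 907.628 = 1309.18 + 907.628 = 2216.8.
Reliability = 2216.8 / 3116.41 = 0.711.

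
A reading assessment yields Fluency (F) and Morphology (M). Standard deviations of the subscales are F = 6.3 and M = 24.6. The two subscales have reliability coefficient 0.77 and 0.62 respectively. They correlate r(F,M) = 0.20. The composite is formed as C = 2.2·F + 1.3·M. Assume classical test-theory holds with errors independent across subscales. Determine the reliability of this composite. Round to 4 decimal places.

Var(C) = 2.2²·6.3² + 1.3²·24.6² + 2·[2.86·6.3·24.6·0.20] = 1214.82 + 177.297 = 1392.12.
Under uncorrelated errors the observed covariances equal the true-score covariances, so only the own-variance terms attenuate.
True-score variance = [2.2²·6.3²·0.77 + 1.3²·24.6²·0.62] + 177.297 = 782.003 + 177.297 = 959.3.
Reliability = 959.3 / 1392.12 = 0.6891.

0.6891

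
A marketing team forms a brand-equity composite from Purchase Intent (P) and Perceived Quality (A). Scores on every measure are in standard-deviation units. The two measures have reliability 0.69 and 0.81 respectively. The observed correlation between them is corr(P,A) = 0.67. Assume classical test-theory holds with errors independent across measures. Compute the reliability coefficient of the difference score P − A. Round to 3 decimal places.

Var(P−A) = 1 + 1 − 2·0.67 = 2 − 1.34 = 0.66.
Because errors are independent across components, Cov(Tᵢ,Tⱼ) = Cov(Xᵢ,Xⱼ); the off-diagonal part of the true-score variance is the same as above.
True-score variance = [0.69 + 0.81] − 1.34 = 1.5 − 1.34 = 0.16.
Reliability = 0.16 / 0.66 = 0.242.

0.242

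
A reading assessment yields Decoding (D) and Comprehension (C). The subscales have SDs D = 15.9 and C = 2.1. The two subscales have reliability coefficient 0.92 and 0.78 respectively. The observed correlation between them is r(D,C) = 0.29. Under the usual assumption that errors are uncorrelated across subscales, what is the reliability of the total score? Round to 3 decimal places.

Var(D+C) = 15.9² + 2.1² + 2·[15.9·2.1·0.29] = 257.22 + 19.3662 = 276.586.
Under uncorrelated errors the observed covariances equal the true-score covariances, so only the own-variance terms attenuate.
True-score variance = [15.9²·0.92 + 2.1²·0.78] + 19.3662 = 236.025 + 19.3662 = 255.391.
Reliability = 255.391 / 276.586 = 0.923.

0.923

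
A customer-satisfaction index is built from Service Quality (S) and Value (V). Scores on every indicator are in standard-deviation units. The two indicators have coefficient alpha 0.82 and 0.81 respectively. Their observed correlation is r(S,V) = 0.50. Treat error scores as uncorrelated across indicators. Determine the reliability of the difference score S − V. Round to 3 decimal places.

Var(S−V) = 1 + 1 − 2·0.50 = 2 − 1 = 1.
Because errors are independent across components, Cov(Tᵢ,Tⱼ) = Cov(Xᵢ,Xⱼ); the off-diagonal part of the true-score variance is the same as above.
True-score variance = [0.82 + 0.81] − 1 = 1.63 − 1 = 0.63.
Reliability = 0.63 / 1 = 0.630.

0.630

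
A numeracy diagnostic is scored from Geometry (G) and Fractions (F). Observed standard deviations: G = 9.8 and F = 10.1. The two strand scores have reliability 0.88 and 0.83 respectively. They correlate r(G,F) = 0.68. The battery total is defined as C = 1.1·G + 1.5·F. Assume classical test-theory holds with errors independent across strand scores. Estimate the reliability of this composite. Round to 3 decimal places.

0.907

Var(C) = 1.1²·9.8² + 1.5²·10.1² + 2·[1.65·9.8·10.1·0.68] = 345.731 + 222.111 = 567.842.
Because errors are independent across components, Cov(Tᵢ,Tⱼ) = Cov(Xᵢ,Xⱼ); the off-diagonal part of the true-score variance is the same as above.
True-score variance = [1.1²·9.8²·0.88 + 1.5²·10.1²·0.83] + 222.111 = 292.767 + 222.111 = 514.878.
Reliability = 514.878 / 567.842 = 0.907.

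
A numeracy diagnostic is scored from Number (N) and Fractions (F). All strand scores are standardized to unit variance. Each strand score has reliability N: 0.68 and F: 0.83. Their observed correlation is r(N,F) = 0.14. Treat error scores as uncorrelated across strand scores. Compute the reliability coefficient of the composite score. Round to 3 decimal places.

0.785

Var(N+F) = 2 + 2·[0.14] = 2 + 0.28 = 2.28.
Under uncorrelated errors the observed covariances equal the true-score covariances, so only the own-variance terms attenuate.
True-score variance = [0.68 + 0.83] + 0.28 = 1.51 + 0.28 = 1.79.
Reliability = 1.79 / 2.28 = 0.785.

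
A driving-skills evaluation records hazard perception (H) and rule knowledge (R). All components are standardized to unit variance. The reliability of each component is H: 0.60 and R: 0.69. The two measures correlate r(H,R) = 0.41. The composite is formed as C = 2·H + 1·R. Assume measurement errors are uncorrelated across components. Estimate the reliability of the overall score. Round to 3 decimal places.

0.712

Var(C) = 2² + 1 + 2·[2·0.41] = 5 + 1.64 = 6.64.
With uncorrelated errors the cross-covariances are all true-score covariance, so they carry over unchanged; only the diagonal terms shrink to ρᵢσᵢ².
True-score variance = [2²·0.60 + 0.69] + 1.64 = 3.09 + 1.64 = 4.73.
Reliability = 4.73 / 6.64 = 0.712.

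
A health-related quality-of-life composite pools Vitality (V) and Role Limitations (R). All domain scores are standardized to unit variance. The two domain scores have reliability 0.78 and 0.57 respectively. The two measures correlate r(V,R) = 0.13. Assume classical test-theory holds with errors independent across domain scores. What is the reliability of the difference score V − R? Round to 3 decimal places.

0.626

Var(V−R) = 1 + 1 − 2·0.13 = 2 − 0.26 = 1.74.
With uncorrelated errors the cross-covariances are all true-score covariance, so they carry over unchanged; only the diagonal terms shrink to ρᵢσᵢ².
True-score variance = [0.78 + 0.57] − 0.26 = 1.35 − 0.26 = 1.09.
Reliability = 1.09 / 1.74 = 0.626.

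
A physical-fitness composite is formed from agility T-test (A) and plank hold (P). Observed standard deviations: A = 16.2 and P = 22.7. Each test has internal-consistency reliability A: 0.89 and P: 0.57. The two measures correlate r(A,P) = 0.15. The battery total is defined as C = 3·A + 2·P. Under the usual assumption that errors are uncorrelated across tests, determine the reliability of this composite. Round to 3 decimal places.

0.775

Var(C) = 3²·16.2² + 2²·22.7² + 2·[6·16.2·22.7·0.15] = 4423.12 + 661.932 = 5085.05.
Under uncorrelated errors the observed covariances equal the true-score covariances, so only the own-variance terms attenuate.
True-score variance = [3²·16.2²·0.89 + 2²·22.7²·0.57] + 661.932 = 3277.01 + 661.932 = 3938.94.
Reliability = 3938.94 / 5085.05 = 0.775.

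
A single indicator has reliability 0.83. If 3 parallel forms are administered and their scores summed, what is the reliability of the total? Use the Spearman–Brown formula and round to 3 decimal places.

0.936

ρ_k = kρ / (1 + (k−1)ρ) = 3·0.83 / (1 + 2·0.83) = 2.490 / 2.660 = 0.936.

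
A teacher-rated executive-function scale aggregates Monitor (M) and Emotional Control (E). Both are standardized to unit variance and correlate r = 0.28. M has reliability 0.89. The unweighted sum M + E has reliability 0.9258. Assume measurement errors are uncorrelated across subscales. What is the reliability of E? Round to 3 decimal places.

0.920

Var(M+E) = 2 + 2·0.28 = 2.560.
True-score variance = ρ_M + ρ_E + 2·0.28, so 0.9258 = (0.89 + ρ_E + 0.56) / 2.560.
ρ_E = 0.9258·2.560 − 0.89 − 0.56 = 0.920.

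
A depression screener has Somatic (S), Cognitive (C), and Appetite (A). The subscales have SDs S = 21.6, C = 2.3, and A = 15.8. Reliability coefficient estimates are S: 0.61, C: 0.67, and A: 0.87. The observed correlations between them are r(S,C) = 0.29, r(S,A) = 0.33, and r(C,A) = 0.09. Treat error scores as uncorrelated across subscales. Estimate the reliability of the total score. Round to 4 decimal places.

0.7799

Var(S+C+A) = 21.6² + 2.3² + 15.8² + 2·[21.6·2.3·0.29 + 21.6·15.8·0.33 + 2.3·15.8·0.09] = 721.49 + 260.6 = 982.09.
Because errors are independent across components, Cov(Tᵢ,Tⱼ) = Cov(Xᵢ,Xⱼ); the off-diagonal part of the true-score variance is the same as above.
True-score variance = [21.6²·0.61 + 2.3²·0.67 + 15.8²·0.87] + 260.6 = 505.333 + 260.6 = 765.933.
Reliability = 765.933 / 982.09 = 0.7799.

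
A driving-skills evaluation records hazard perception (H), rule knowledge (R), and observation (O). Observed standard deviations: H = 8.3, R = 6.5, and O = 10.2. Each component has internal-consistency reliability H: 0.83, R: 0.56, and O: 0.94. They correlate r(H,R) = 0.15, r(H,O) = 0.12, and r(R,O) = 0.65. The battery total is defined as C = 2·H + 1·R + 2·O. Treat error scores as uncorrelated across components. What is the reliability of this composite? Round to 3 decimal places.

0.911

Var(C) = 2²·8.3² + 6.5² + 2²·10.2² + 2·[2·8.3·6.5·0.15 + 4·8.3·10.2·0.12 + 2·6.5·10.2·0.65] = 733.97 + 286.024 = 1019.99.
Under uncorrelated errors the observed covariances equal the true-score covariances, so only the own-variance terms attenuate.
True-score variance = [2²·8.3²·0.83 + 6.5²·0.56 + 2²·10.2²·0.94] + 286.024 = 643.565 + 286.024 = 929.589.
Reliability = 929.589 / 1019.99 = 0.911.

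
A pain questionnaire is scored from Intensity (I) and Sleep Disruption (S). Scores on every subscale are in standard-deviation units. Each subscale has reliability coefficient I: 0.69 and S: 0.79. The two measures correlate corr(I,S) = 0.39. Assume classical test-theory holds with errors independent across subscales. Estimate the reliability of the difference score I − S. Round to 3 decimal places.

0.574

Var(I−S) = 1 + 1 − 2·0.39 = 2 − 0.78 = 1.22.
Under uncorrelated errors the observed covariances equal the true-score covariances, so only the own-variance terms attenuate.
True-score variance = [0.69 + 0.79] − 0.78 = 1.48 − 0.78 = 0.7.
Reliability = 0.7 / 1.22 = 0.574.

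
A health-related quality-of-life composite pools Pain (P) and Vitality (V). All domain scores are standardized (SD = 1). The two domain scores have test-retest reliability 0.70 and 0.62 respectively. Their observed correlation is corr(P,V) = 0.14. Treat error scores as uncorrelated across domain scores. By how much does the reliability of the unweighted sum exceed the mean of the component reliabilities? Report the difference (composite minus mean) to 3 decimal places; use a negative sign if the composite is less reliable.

0.042

Var(sum) = 2 + 0.28 = 2.28; true-score variance = 1.32 + 0.28 = 1.6; composite reliability = 0.7018.
Mean component reliability = 0.6600.
Difference = 0.7018 − 0.6600 = 0.042.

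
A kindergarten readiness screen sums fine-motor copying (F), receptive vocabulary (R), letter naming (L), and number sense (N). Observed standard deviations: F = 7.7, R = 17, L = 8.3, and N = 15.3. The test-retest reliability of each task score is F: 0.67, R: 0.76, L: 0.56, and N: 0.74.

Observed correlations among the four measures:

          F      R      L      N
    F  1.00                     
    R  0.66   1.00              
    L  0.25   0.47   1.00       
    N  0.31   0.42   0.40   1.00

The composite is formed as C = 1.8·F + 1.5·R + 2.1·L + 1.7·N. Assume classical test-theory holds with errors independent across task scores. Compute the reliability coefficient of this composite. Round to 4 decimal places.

0.8668

Var(C) = 1.8²·7.7² + 1.5²·17² + 2.1²·8.3² + 1.7²·15.3² + 2·[2.7·7.7·17·0.66 + 3.78·7.7·8.3·0.25 + 3.06·7.7·15.3·0.31 + 3.15·17·8.3·0.47 + 2.55·17·15.3·0.42 + 3.57·8.3·15.3·0.40] = 1822.67 + 2148.44 = 3971.12.
Under uncorrelated errors the observed covariances equal the true-score covariances, so only the own-variance terms attenuate.
True-score variance = [1.8²·7.7²·0.67 + 1.5²·17²·0.76 + 2.1²·8.3²·0.56 + 1.7²·15.3²·0.74] + 2148.44 = 1293.65 + 2148.44 = 3442.09.
Reliability = 3442.09 / 3971.12 = 0.8668.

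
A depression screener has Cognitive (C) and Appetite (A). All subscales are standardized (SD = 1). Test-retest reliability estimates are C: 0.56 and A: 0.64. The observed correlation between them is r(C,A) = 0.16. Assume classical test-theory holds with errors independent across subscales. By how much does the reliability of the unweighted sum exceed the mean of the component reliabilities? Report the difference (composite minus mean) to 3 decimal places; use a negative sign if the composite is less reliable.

Var(sum) = 2 + 0.32 = 2.32; true-score variance = 1.2 + 0.32 = 1.52; composite reliability = 0.6552.
Mean component reliability = 0.6000.
Difference = 0.6552 − 0.6000 = 0.055.

0.055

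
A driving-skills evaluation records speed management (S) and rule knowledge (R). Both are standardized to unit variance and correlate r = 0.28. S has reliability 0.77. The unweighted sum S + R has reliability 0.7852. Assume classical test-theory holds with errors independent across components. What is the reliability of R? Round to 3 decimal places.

0.680

Var(S+R) = 2 + 2·0.28 = 2.560.
True-score variance = ρ_S + ρ_R + 2·0.28, so 0.7852 = (0.77 + ρ_R + 0.56) / 2.560.
ρ_R = 0.7852·2.560 − 0.77 − 0.56 = 0.680.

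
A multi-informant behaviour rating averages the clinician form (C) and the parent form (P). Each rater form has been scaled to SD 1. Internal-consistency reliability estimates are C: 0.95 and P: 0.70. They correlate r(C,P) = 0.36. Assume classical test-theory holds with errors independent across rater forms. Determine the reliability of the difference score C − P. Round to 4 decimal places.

0.7266

Var(C−P) = 1 + 1 − 2·0.36 = 2 − 0.72 = 1.28.
With uncorrelated errors the cross-covariances are all true-score covariance, so they carry over unchanged; only the diagonal terms shrink to ρᵢσᵢ².
True-score variance = [0.95 + 0.70] − 0.72 = 1.65 − 0.72 = 0.93.
Reliability = 0.93 / 1.28 = 0.7266.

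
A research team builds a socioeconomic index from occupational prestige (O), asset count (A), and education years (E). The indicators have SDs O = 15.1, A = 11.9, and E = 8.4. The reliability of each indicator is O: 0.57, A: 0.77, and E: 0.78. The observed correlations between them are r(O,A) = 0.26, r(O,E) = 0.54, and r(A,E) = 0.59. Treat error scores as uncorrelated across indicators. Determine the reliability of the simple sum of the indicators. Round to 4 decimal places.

0.8147

Var(O+A+E) = 15.1² + 11.9² + 8.4² + 2·[15.1·11.9·0.26 + 15.1·8.4·0.54 + 11.9·8.4·0.59] = 440.18 + 348.379 = 788.559.
Under uncorrelated errors the observed covariances equal the true-score covariances, so only the own-variance terms attenuate.
True-score variance = [15.1²·0.57 + 11.9²·0.77 + 8.4²·0.78] + 348.379 = 294.042 + 348.379 = 642.421.
Reliability = 642.421 / 788.559 = 0.8147.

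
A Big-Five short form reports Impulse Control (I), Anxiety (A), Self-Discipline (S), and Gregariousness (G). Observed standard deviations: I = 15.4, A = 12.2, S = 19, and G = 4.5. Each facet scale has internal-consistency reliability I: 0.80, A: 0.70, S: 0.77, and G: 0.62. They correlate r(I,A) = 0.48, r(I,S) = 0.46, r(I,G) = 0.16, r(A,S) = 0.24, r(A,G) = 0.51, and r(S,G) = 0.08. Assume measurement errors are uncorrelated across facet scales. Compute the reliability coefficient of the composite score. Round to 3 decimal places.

0.871

Var(I+A+S+G) = 15.4² + 12.2² + 19² + 4.5² + 2·[15.4·12.2·0.48 + 15.4·19·0.46 + 15.4·4.5·0.16 + 12.2·19·0.24 + 12.2·4.5·0.51 + 19·4.5·0.08] = 767.25 + 652.675 = 1419.92.
Because errors are independent across components, Cov(Tᵢ,Tⱼ) = Cov(Xᵢ,Xⱼ); the off-diagonal part of the true-score variance is the same as above.
True-score variance = [15.4²·0.80 + 12.2²·0.70 + 19²·0.77 + 4.5²·0.62] + 652.675 = 584.441 + 652.675 = 1237.12.
Reliability = 1237.12 / 1419.92 = 0.871.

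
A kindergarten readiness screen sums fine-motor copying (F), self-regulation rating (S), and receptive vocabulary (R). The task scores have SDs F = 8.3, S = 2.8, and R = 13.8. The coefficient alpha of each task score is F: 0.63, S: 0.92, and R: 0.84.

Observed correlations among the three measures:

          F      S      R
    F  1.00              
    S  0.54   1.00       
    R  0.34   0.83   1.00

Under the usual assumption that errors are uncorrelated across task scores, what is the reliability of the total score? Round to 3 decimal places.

Var(F+S+R) = 8.3² + 2.8² + 13.8² + 2·[8.3·2.8·0.54 + 8.3·13.8·0.34 + 2.8·13.8·0.83] = 267.17 + 167.129 = 434.299.
With uncorrelated errors the cross-covariances are all true-score covariance, so they carry over unchanged; only the diagonal terms shrink to ρᵢσᵢ².
True-score variance = [8.3²·0.63 + 2.8²·0.92 + 13.8²·0.84] + 167.129 = 210.583 + 167.129 = 377.712.
Reliability = 377.712 / 434.299 = 0.870.

0.870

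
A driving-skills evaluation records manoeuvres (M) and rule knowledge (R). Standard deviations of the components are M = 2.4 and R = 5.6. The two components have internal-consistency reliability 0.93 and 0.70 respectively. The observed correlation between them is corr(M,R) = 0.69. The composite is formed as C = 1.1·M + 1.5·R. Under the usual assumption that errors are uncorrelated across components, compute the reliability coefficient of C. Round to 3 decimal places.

Var(C) = 1.1²·2.4² + 1.5²·5.6² + 2·[1.65·2.4·5.6·0.69] = 77.5296 + 30.6029 = 108.132.
With uncorrelated errors the cross-covariances are all true-score covariance, so they carry over unchanged; only the diagonal terms shrink to ρᵢσᵢ².
True-score variance = [1.1²·2.4²·0.93 + 1.5²·5.6²·0.70] + 30.6029 = 55.8737 + 30.6029 = 86.4766.
Reliability = 86.4766 / 108.132 = 0.800.

0.800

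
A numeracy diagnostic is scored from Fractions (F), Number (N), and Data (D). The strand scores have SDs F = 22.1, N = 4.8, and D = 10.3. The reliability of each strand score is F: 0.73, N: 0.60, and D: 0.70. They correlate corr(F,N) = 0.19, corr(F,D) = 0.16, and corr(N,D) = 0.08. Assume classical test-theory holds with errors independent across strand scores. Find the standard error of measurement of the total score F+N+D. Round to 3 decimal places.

13.150

Var(total) = 617.54 + 121.062 = 738.602.
True-score variance = 444.626 + 121.062 = 565.689, so reliability = 0.7659.
Error variance = 738.602 − 565.689 = 172.914; SEM = √172.914 = 13.150.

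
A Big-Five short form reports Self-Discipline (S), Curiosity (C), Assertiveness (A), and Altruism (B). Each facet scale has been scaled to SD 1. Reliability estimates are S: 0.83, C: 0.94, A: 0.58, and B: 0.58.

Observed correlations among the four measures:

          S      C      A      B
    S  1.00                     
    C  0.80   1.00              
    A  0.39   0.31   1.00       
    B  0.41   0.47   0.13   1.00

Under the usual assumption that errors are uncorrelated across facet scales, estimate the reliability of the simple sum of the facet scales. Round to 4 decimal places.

0.8814

Var(S+C+A+B) = 4 + 2·[0.80 + 0.39 + 0.41 + 0.31 + 0.47 + 0.13] = 4 + 5.02 = 9.02.
Under uncorrelated errors the observed covariances equal the true-score covariances, so only the own-variance terms attenuate.
True-score variance = [0.83 + 0.94 + 0.58 + 0.58] + 5.02 = 2.93 + 5.02 = 7.95.
Reliability = 7.95 / 9.02 = 0.8814.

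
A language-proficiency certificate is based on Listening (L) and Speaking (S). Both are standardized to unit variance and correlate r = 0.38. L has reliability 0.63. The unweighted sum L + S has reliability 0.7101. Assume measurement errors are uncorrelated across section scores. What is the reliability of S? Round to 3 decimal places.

0.570

Var(L+S) = 2 + 2·0.38 = 2.760.
True-score variance = ρ_L + ρ_S + 2·0.38, so 0.7101 = (0.63 + ρ_S + 0.76) / 2.760.
ρ_S = 0.7101·2.760 − 0.63 − 0.76 = 0.570.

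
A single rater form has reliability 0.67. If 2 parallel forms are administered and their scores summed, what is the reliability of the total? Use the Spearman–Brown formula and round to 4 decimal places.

ρ_k = kρ / (1 + (k−1)ρ) = 2·0.67 / (1 + 1·0.67) = 1.340 / 1.670 = 0.8024.

0.8024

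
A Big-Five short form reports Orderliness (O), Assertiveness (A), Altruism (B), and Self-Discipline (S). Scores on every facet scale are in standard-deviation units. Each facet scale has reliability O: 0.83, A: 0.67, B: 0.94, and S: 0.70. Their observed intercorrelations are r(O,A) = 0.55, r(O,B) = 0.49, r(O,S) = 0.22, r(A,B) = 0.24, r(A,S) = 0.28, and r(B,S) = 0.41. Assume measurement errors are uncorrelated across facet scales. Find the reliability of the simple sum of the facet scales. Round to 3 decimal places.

Var(O+A+B+S) = 4 + 2·[0.55 + 0.49 + 0.22 + 0.24 + 0.28 + 0.41] = 4 + 4.38 = 8.38.
With uncorrelated errors the cross-covariances are all true-score covariance, so they carry over unchanged; only the diagonal terms shrink to ρᵢσᵢ².
True-score variance = [0.83 + 0.67 + 0.94 + 0.70] + 4.38 = 3.14 + 4.38 = 7.52.
Reliability = 7.52 / 8.38 = 0.897.

0.897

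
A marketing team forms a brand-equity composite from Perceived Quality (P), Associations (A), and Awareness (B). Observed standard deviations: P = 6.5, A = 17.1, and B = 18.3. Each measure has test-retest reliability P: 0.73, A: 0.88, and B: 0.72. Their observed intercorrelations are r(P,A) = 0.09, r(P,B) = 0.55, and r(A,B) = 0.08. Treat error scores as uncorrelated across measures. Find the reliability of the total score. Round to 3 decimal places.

0.839

Var(P+A+B) = 6.5² + 17.1² + 18.3² + 2·[6.5·17.1·0.09 + 6.5·18.3·0.55 + 17.1·18.3·0.08] = 669.55 + 200.921 = 870.471.
With uncorrelated errors the cross-covariances are all true-score covariance, so they carry over unchanged; only the diagonal terms shrink to ρᵢσᵢ².
True-score variance = [6.5²·0.73 + 17.1²·0.88 + 18.3²·0.72] + 200.921 = 529.284 + 200.921 = 730.205.
Reliability = 730.205 / 870.471 = 0.839.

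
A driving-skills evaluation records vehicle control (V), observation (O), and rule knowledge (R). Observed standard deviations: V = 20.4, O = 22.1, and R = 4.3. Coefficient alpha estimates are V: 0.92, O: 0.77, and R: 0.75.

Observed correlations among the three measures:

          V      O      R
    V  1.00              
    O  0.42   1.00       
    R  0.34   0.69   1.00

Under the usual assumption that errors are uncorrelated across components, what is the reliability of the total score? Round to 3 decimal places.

Var(V+O+R) = 20.4² + 22.1² + 4.3² + 2·[20.4·22.1·0.42 + 20.4·4.3·0.34 + 22.1·4.3·0.69] = 923.06 + 569.497 = 1492.56.
With uncorrelated errors the cross-covariances are all true-score covariance, so they carry over unchanged; only the diagonal terms shrink to ρᵢσᵢ².
True-score variance = [20.4²·0.92 + 22.1²·0.77 + 4.3²·0.75] + 569.497 = 772.81 + 569.497 = 1342.31.
Reliability = 1342.31 / 1492.56 = 0.899.

0.899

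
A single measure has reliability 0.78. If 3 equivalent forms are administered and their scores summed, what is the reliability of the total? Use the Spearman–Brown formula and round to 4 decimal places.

0.9141

ρ_k = kρ / (1 + (k−1)ρ) = 3·0.78 / (1 + 2·0.78) = 2.340 / 2.560 = 0.9141.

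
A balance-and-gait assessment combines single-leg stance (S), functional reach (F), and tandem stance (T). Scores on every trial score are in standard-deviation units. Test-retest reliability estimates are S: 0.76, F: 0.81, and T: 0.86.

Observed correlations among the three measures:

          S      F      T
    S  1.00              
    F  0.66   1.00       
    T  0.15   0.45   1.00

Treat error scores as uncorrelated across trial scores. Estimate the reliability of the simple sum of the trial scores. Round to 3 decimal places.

0.897

Var(S+F+T) = 3 + 2·[0.66 + 0.15 + 0.45] = 3 + 2.52 = 5.52.
Under uncorrelated errors the observed covariances equal the true-score covariances, so only the own-variance terms attenuate.
True-score variance = [0.76 + 0.81 + 0.86] + 2.52 = 2.43 + 2.52 = 4.95.
Reliability = 4.95 / 5.52 = 0.897.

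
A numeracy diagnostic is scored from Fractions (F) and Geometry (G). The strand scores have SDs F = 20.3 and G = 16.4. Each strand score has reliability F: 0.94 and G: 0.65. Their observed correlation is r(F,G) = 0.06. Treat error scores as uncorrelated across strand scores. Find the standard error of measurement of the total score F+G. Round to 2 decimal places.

10.90

Var(total) = 681.05 + 39.9504 = 721.
True-score variance = 562.189 + 39.9504 = 602.139, so reliability = 0.8351.
Error variance = 721 − 602.139 = 118.861; SEM = √118.861 = 10.90.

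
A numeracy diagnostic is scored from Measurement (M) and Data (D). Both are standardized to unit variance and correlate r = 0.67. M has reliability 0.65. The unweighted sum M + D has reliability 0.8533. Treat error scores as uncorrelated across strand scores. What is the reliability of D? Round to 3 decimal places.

Var(M+D) = 2 + 2·0.67 = 3.340.
True-score variance = ρ_M + ρ_D + 2·0.67, so 0.8533 = (0.65 + ρ_D + 1.34) / 3.340.
ρ_D = 0.8533·3.340 − 0.65 − 1.34 = 0.860.

0.860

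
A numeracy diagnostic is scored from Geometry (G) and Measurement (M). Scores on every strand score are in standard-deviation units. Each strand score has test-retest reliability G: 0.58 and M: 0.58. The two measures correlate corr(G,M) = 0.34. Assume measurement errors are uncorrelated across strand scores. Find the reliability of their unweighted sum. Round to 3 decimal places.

Var(G+M) = 2 + 2·[0.34] = 2 + 0.68 = 2.68.
With uncorrelated errors the cross-covariances are all true-score covariance, so they carry over unchanged; only the diagonal terms shrink to ρᵢσᵢ².
True-score variance = [0.58 + 0.58] + 0.68 = 1.16 + 0.68 = 1.84.
Reliability = 1.84 / 2.68 = 0.687.

0.687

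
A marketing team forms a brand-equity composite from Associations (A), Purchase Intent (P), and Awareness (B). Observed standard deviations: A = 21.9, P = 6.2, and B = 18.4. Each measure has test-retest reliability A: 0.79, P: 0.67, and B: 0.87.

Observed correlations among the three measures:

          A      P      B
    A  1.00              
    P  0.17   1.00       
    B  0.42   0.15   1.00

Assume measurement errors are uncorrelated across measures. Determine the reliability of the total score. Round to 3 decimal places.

Var(A+P+B) = 21.9² + 6.2² + 18.4² + 2·[21.9·6.2·0.17 + 21.9·18.4·0.42 + 6.2·18.4·0.15] = 856.61 + 418.876 = 1275.49.
With uncorrelated errors the cross-covariances are all true-score covariance, so they carry over unchanged; only the diagonal terms shrink to ρᵢσᵢ².
True-score variance = [21.9²·0.79 + 6.2²·0.67 + 18.4²·0.87] + 418.876 = 699.194 + 418.876 = 1118.07.
Reliability = 1118.07 / 1275.49 = 0.877.

0.877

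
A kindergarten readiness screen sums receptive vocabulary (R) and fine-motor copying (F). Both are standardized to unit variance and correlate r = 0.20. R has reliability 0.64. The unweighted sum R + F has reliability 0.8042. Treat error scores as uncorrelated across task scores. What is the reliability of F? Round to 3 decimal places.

0.890

Var(R+F) = 2 + 2·0.20 = 2.400.
True-score variance = ρ_R + ρ_F + 2·0.20, so 0.8042 = (0.64 + ρ_F + 0.40) / 2.400.
ρ_F = 0.8042·2.400 − 0.64 − 0.40 = 0.890.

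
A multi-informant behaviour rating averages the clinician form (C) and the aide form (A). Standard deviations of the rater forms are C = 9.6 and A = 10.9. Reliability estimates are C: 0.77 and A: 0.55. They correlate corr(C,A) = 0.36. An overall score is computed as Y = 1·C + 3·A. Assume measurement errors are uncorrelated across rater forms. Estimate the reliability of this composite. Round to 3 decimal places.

Var(Y) = 9.6² + 3²·10.9² + 2·[3·9.6·10.9·0.36] = 1161.45 + 226.022 = 1387.47.
With uncorrelated errors the cross-covariances are all true-score covariance, so they carry over unchanged; only the diagonal terms shrink to ρᵢσᵢ².
True-score variance = [9.6²·0.77 + 3²·10.9²·0.55] + 226.022 = 659.073 + 226.022 = 885.095.
Reliability = 885.095 / 1387.47 = 0.638.

0.638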